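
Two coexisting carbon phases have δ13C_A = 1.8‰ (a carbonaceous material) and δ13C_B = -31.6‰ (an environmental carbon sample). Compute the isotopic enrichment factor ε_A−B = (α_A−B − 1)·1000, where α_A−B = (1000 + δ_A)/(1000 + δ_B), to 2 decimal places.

α_A−B = (1000 + 1.8) / (1000 + -31.6) = 1001.8 / 968.4 = 1.034490
ε_A−B = (1.034490 − 1) × 1000 = 34.490‰
(The approximation ε ≈ δ_A − δ_B would give 33.4‰.)

34.49‰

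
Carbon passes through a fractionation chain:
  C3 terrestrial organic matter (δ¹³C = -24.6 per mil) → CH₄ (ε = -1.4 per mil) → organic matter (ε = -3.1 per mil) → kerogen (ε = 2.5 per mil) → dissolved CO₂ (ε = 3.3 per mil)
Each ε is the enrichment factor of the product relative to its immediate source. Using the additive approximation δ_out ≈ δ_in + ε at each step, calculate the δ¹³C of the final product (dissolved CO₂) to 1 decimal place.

-23.3 per mil

step 1: δ ≈ -24.6 + (-1.4) = -26.0 per mil
step 2: δ ≈ -26.0 + (-3.1) = -29.1 per mil
step 3: δ ≈ -29.1 + (2.5) = -26.6 per mil
step 4: δ ≈ -26.6 + (3.3) = -23.3 per mil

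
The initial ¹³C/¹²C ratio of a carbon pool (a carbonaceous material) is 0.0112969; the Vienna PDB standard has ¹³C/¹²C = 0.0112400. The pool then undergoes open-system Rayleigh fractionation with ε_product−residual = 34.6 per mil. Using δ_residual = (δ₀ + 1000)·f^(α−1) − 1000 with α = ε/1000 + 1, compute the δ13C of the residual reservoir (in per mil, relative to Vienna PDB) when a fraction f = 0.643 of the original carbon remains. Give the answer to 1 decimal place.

-10.2 per mil

δ₀ = (0.0112969/0.0112400 − 1)×1000 = (1.005062 − 1)×1000 = 5.062 per mil
α − 1 = ε/1000 = 0.0346
f^(α−1) = 0.643^(0.0346) = 0.984836
δ_res = (5.062 + 1000) × 0.984836 − 1000 = 989.822 − 1000 = -10.18 per mil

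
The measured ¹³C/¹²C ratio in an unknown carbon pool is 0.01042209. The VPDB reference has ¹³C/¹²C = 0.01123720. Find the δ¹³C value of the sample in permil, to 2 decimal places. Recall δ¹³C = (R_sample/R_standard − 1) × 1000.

δ¹³C = (R_sample / R_standard − 1) × 1000
R_sample / R_standard = 0.01042209 / 0.01123720 = 0.927463
δ¹³C = (0.927463 − 1) × 1000 = -72.537 permil

-72.54 permil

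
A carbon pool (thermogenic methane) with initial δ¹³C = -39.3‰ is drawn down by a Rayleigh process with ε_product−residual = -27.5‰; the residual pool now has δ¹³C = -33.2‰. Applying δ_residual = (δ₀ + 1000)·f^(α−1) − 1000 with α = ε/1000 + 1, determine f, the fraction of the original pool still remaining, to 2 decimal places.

0.79

α − 1 = ε/1000 = -0.0275
(δ_res + 1000)/(δ₀ + 1000) = (-33.2 + 1000)/(-39.3 + 1000) = 966.8/960.7 = 1.006350
f = 1.006350^(1/-0.0275) = exp(ln(1.006350)/-0.0275) = exp(0.00633/-0.0275)
f = exp(-0.2302) = 0.7944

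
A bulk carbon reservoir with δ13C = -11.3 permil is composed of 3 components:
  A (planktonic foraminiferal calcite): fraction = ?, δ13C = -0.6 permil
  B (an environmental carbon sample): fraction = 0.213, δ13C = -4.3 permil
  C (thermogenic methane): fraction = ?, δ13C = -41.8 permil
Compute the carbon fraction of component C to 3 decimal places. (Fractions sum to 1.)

0.241

Let f_C and f_A be the unknown fractions; fractions sum to 1 so f_C + f_A = 0.787.
Mass balance: Σ fᵢ·δᵢ = δ_bulk ⇒ f_C·(-41.8) + f_A·(-0.6) = -11.3 − (-0.916) = -10.384
Substitute f_A = 0.787 − f_C:
f_C·(-41.8 − -0.6) = -10.384 − 0.787×(-0.6) = -9.912
f_C = -9.912 / -41.2 = 0.2406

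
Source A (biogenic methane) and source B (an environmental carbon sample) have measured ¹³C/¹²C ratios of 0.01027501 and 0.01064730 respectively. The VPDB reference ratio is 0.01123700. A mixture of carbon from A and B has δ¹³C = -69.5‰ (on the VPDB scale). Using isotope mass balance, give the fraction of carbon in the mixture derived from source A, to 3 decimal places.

δ_A = (0.01027501/0.01123700 − 1)×1000 = (0.914391 − 1)×1000 = -85.609‰
δ_B = (0.01064730/0.01123700 − 1)×1000 = (0.947522 − 1)×1000 = -52.478‰
f_A = (δ_mix − δ_B)/(δ_A − δ_B) = (-69.5 − (-52.478))/(-85.609 − (-52.478))
f_A = -17.022 / -33.131 = 0.5138

0.514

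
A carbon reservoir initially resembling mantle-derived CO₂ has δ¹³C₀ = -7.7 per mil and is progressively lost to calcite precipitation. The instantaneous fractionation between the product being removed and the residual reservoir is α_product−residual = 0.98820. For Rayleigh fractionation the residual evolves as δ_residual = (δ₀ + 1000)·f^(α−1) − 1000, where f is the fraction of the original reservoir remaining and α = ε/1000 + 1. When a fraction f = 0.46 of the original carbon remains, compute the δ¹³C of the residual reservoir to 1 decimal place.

Rayleigh residual: δ_res = (δ₀ + 1000)·f^(α−1) − 1000
α − 1 = -0.01180
f^(α−1) = 0.46^(-0.01180) = 1.009205
δ_res = (-7.7 + 1000) × 1.009205 − 1000 = 1001.434 − 1000 = 1.43 per mil

1.4 per mil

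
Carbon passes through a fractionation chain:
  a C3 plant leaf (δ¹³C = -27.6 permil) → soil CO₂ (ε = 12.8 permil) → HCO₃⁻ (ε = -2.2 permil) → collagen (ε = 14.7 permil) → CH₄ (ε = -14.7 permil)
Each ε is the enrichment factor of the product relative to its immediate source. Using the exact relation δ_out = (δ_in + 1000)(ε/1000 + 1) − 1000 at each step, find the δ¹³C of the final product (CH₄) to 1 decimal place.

step 1: δ = (-27.60 + 1000)·(12.8/1000 + 1) − 1000 = -15.15 permil
step 2: δ = (-15.15 + 1000)·(-2.2/1000 + 1) − 1000 = -17.32 permil
step 3: δ = (-17.32 + 1000)·(14.7/1000 + 1) − 1000 = -2.87 permil
step 4: δ = (-2.87 + 1000)·(-14.7/1000 + 1) − 1000 = -17.53 permil

-17.5 permil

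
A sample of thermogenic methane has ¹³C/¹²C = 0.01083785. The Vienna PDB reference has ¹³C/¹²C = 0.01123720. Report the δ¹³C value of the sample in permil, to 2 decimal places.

δ¹³C = (R_sample / R_standard − 1) × 1000
R_sample / R_standard = 0.01083785 / 0.01123720 = 0.964462
δ¹³C = (0.964462 − 1) × 1000 = -35.538 permil

-35.54 permil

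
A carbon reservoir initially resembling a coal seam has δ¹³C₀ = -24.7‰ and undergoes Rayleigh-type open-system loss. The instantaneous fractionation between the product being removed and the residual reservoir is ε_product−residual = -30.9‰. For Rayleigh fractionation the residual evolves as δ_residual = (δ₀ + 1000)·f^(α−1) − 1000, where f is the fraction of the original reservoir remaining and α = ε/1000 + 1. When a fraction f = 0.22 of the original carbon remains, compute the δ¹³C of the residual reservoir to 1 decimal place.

Rayleigh residual: δ_res = (δ₀ + 1000)·f^(α−1) − 1000
α = ε/1000 + 1 = 0.96910, so α − 1 = -0.03090
f^(α−1) = 0.22^(-0.03090) = 1.047898
δ_res = (-24.7 + 1000) × 1.047898 − 1000 = 1022.015 − 1000 = 22.02‰

22.0‰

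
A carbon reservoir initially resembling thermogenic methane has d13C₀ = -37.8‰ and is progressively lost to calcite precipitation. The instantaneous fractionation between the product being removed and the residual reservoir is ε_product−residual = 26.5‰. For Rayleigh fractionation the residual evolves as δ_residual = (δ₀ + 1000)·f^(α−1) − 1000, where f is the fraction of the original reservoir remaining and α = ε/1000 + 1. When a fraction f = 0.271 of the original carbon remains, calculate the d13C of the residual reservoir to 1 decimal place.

Rayleigh residual: δ_res = (δ₀ + 1000)·f^(α−1) − 1000
α = ε/1000 + 1 = 1.02650, so α − 1 = 0.02650
f^(α−1) = 0.271^(0.02650) = 0.965992
δ_res = (-37.8 + 1000) × 0.965992 − 1000 = 929.478 − 1000 = -70.52‰

-70.5‰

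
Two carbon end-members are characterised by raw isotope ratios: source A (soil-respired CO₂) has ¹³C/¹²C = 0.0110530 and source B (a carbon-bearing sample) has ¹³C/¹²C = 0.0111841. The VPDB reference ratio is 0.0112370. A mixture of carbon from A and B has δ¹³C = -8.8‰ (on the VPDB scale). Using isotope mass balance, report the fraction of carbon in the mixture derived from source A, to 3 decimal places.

0.351

δ_A = (0.0110530/0.0112370 − 1)×1000 = (0.983626 − 1)×1000 = -16.374‰
δ_B = (0.0111841/0.0112370 − 1)×1000 = (0.995292 − 1)×1000 = -4.708‰
f_A = (δ_mix − δ_B)/(δ_A − δ_B) = (-8.8 − (-4.708))/(-16.374 − (-4.708))
f_A = -4.092 / -11.667 = 0.3508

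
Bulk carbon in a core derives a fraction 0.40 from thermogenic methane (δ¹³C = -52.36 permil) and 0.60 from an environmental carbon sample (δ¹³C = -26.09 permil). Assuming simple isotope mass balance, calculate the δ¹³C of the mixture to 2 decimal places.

-36.60 permil

δ_mix = f_A·δ_A + f_B·δ_B
δ_mix = 0.40 × (-52.36) + 0.60 × (-26.09)
δ_mix = -20.944 + -15.654 = -36.598 permil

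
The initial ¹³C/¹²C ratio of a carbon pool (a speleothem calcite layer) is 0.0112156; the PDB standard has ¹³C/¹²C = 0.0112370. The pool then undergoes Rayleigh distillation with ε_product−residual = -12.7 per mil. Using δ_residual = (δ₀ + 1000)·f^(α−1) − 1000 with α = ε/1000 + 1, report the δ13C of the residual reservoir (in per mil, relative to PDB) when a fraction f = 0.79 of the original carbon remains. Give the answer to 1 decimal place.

δ₀ = (0.0112156/0.0112370 − 1)×1000 = (0.998096 − 1)×1000 = -1.904 per mil
α − 1 = ε/1000 = -0.0127
f^(α−1) = 0.79^(-0.0127) = 1.002998
δ_res = (-1.904 + 1000) × 1.002998 − 1000 = 1001.088 − 1000 = 1.09 per mil

1.1 per mil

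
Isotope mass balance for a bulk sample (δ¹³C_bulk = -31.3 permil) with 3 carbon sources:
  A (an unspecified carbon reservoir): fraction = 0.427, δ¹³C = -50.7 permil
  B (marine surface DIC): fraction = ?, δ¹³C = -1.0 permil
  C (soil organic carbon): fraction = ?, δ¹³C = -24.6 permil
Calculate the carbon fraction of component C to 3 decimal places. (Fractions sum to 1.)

Let f_C and f_B be the unknown fractions; fractions sum to 1 so f_C + f_B = 0.573.
Mass balance: Σ fᵢ·δᵢ = δ_bulk ⇒ f_C·(-24.6) + f_B·(-1.0) = -31.3 − (-21.649) = -9.651
Substitute f_B = 0.573 − f_C:
f_C·(-24.6 − -1.0) = -9.651 − 0.573×(-1.0) = -9.078
f_C = -9.078 / -23.6 = 0.3847

0.385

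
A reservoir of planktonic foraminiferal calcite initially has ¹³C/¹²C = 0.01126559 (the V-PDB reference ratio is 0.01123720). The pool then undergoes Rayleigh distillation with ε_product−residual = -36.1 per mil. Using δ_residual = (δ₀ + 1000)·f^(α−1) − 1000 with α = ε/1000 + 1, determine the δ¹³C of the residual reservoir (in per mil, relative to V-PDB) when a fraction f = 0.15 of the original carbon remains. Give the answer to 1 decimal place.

73.6 per mil

δ₀ = (0.01126559/0.01123720 − 1)×1000 = (1.002526 − 1)×1000 = 2.526 per mil
α − 1 = ε/1000 = -0.0361
f^(α−1) = 0.15^(-0.0361) = 1.070886
δ_res = (2.526 + 1000) × 1.070886 − 1000 = 1073.591 − 1000 = 73.59 per mil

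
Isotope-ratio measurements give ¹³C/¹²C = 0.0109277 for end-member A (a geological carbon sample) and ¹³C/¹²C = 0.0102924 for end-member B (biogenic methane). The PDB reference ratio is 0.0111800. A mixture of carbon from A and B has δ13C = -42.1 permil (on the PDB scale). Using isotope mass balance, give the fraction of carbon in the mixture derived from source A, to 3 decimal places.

δ_A = (0.0109277/0.0111800 − 1)×1000 = (0.977433 − 1)×1000 = -22.567 permil
δ_B = (0.0102924/0.0111800 − 1)×1000 = (0.920608 − 1)×1000 = -79.392 permil
f_A = (δ_mix − δ_B)/(δ_A − δ_B) = (-42.1 − (-79.392))/(-22.567 − (-79.392))
f_A = 37.292 / 56.825 = 0.6563

0.656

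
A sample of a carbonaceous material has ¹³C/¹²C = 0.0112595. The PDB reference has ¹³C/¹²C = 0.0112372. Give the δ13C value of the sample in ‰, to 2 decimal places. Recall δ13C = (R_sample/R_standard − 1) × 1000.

1.98‰

δ13C = (R_sample / R_standard − 1) × 1000
R_sample / R_standard = 0.0112595 / 0.0112372 = 1.001984
δ13C = (1.001984 − 1) × 1000 = 1.984‰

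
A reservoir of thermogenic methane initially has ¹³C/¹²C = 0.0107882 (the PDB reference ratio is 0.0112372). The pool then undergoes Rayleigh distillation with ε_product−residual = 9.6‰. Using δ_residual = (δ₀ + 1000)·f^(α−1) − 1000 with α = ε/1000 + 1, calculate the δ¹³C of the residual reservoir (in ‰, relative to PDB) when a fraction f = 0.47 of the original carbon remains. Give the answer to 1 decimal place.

-46.9‰

δ₀ = (0.0107882/0.0112372 − 1)×1000 = (0.960043 − 1)×1000 = -39.957‰
α − 1 = ε/1000 = 0.0096
f^(α−1) = 0.47^(0.0096) = 0.992778
δ_res = (-39.957 + 1000) × 0.992778 − 1000 = 953.110 − 1000 = -46.89‰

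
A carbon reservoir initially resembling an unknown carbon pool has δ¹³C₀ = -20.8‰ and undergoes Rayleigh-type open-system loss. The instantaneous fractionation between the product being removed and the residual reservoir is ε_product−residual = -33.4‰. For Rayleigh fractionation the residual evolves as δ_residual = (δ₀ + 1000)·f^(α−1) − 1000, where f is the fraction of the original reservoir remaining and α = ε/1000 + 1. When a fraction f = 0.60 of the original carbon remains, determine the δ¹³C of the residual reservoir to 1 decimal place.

-3.9‰

Rayleigh residual: δ_res = (δ₀ + 1000)·f^(α−1) − 1000
α = ε/1000 + 1 = 0.96660, so α − 1 = -0.03340
f^(α−1) = 0.60^(-0.03340) = 1.017208
δ_res = (-20.8 + 1000) × 1.017208 − 1000 = 996.050 − 1000 = -3.95‰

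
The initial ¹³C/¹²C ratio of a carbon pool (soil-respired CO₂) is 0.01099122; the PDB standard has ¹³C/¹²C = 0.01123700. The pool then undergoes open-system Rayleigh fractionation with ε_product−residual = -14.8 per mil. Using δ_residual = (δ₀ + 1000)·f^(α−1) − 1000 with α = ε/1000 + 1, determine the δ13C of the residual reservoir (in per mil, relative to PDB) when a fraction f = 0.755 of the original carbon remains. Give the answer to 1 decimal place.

-17.8 per mil

δ₀ = (0.01099122/0.01123700 − 1)×1000 = (0.978128 − 1)×1000 = -21.872 per mil
α − 1 = ε/1000 = -0.0148
f^(α−1) = 0.755^(-0.0148) = 1.004168
δ_res = (-21.872 + 1000) × 1.004168 − 1000 = 982.204 − 1000 = -17.80 per mil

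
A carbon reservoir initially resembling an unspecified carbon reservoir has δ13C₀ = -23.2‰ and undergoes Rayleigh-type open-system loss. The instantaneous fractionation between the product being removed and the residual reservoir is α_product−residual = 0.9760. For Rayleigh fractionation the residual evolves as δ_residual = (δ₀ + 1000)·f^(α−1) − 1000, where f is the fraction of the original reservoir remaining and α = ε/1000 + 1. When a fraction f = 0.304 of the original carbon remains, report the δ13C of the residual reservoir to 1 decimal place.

5.1‰

Rayleigh residual: δ_res = (δ₀ + 1000)·f^(α−1) − 1000
α − 1 = -0.02400
f^(α−1) = 0.304^(-0.02400) = 1.028990
δ_res = (-23.2 + 1000) × 1.028990 − 1000 = 1005.117 − 1000 = 5.12‰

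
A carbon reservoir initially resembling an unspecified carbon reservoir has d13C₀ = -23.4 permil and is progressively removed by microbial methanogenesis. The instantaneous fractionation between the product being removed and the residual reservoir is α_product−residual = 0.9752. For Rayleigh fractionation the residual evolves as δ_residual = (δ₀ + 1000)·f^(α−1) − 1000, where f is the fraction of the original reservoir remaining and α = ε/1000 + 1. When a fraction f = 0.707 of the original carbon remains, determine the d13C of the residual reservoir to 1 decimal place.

-15.0 permil

Rayleigh residual: δ_res = (δ₀ + 1000)·f^(α−1) − 1000
α − 1 = -0.02480
f^(α−1) = 0.707^(-0.02480) = 1.008636
δ_res = (-23.4 + 1000) × 1.008636 − 1000 = 985.034 − 1000 = -14.97 permil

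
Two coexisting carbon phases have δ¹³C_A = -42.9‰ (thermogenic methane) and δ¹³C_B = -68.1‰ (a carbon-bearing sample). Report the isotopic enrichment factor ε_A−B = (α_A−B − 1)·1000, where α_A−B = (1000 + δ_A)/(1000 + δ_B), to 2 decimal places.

α_A−B = (1000 + -42.9) / (1000 + -68.1) = 957.1 / 931.9 = 1.027042
ε_A−B = (1.027042 − 1) × 1000 = 27.042‰
(The approximation ε ≈ δ_A − δ_B would give 25.2‰.)

27.04‰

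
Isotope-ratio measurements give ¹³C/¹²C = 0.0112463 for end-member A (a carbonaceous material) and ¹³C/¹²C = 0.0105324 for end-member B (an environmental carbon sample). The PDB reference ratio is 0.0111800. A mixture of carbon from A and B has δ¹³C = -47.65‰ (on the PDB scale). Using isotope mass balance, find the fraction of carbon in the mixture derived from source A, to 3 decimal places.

0.161

δ_A = (0.0112463/0.0111800 − 1)×1000 = (1.005930 − 1)×1000 = 5.930‰
δ_B = (0.0105324/0.0111800 − 1)×1000 = (0.942075 − 1)×1000 = -57.925‰
f_A = (δ_mix − δ_B)/(δ_A − δ_B) = (-47.65 − (-57.925))/(5.930 − (-57.925))
f_A = 10.275 / 63.855 = 0.1609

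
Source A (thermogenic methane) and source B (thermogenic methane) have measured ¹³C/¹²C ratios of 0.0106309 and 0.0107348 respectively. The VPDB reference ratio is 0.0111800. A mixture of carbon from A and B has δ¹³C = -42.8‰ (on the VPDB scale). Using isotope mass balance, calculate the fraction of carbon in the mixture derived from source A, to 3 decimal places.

0.321

δ_A = (0.0106309/0.0111800 − 1)×1000 = (0.950886 − 1)×1000 = -49.114‰
δ_B = (0.0107348/0.0111800 − 1)×1000 = (0.960179 − 1)×1000 = -39.821‰
f_A = (δ_mix − δ_B)/(δ_A − δ_B) = (-42.8 − (-39.821))/(-49.114 − (-39.821))
f_A = -2.979 / -9.293 = 0.3205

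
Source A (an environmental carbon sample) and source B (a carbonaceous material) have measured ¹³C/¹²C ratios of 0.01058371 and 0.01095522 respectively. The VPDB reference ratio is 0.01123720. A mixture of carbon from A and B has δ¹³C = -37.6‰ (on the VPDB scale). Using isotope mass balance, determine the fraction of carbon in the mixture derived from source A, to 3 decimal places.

δ_A = (0.01058371/0.01123720 − 1)×1000 = (0.941846 − 1)×1000 = -58.154‰
δ_B = (0.01095522/0.01123720 − 1)×1000 = (0.974907 − 1)×1000 = -25.093‰
f_A = (δ_mix − δ_B)/(δ_A − δ_B) = (-37.6 − (-25.093))/(-58.154 − (-25.093))
f_A = -12.507 / -33.061 = 0.3783

0.378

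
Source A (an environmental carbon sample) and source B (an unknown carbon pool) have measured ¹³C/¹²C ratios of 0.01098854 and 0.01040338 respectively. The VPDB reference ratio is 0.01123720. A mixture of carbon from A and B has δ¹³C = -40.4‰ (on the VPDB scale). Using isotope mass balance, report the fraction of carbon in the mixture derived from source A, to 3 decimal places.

0.649

δ_A = (0.01098854/0.01123720 − 1)×1000 = (0.977872 − 1)×1000 = -22.128‰
δ_B = (0.01040338/0.01123720 − 1)×1000 = (0.925798 − 1)×1000 = -74.202‰
f_A = (δ_mix − δ_B)/(δ_A − δ_B) = (-40.4 − (-74.202))/(-22.128 − (-74.202))
f_A = 33.802 / 52.073 = 0.6491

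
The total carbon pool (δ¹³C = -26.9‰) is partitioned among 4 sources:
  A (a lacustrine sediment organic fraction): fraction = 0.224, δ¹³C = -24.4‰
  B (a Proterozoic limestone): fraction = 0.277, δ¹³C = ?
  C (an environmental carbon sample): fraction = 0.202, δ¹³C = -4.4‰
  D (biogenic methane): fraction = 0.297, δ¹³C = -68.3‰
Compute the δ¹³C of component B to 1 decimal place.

-0.9‰

Isotope mass balance: δ_bulk = Σ fᵢ·δᵢ.
-26.9 = 0.224×(-24.4) + 0.277×δ_B + 0.202×(-4.4) + 0.297×(-68.3)
0.277·δ_B = -26.9 − (-26.640) = -0.260
δ_B = -0.260 / 0.277 = -0.94‰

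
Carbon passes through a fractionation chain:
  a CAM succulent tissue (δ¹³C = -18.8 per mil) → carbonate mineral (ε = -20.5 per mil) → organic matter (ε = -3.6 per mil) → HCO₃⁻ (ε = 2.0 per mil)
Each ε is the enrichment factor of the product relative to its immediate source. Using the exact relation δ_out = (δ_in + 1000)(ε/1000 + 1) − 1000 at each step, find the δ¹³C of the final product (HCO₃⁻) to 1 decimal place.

step 1: δ = (-18.80 + 1000)·(-20.5/1000 + 1) − 1000 = -38.91 per mil
step 2: δ = (-38.91 + 1000)·(-3.6/1000 + 1) − 1000 = -42.37 per mil
step 3: δ = (-42.37 + 1000)·(2.0/1000 + 1) − 1000 = -40.46 per mil

-40.5 per mil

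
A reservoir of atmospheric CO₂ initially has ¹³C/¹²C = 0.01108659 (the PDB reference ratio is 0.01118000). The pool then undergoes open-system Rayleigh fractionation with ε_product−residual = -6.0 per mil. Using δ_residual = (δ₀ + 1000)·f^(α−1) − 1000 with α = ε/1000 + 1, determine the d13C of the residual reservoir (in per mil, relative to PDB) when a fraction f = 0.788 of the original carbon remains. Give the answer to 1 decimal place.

δ₀ = (0.01108659/0.01118000 − 1)×1000 = (0.991645 − 1)×1000 = -8.355 per mil
α − 1 = ε/1000 = -0.0060
f^(α−1) = 0.788^(-0.0060) = 1.001431
δ_res = (-8.355 + 1000) × 1.001431 − 1000 = 993.064 − 1000 = -6.94 per mil

-6.9 per mil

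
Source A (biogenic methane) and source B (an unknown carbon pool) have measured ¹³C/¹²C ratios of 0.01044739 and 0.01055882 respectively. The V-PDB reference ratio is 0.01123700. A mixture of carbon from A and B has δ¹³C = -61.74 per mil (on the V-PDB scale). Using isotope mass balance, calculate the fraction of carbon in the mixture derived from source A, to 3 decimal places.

0.140

δ_A = (0.01044739/0.01123700 − 1)×1000 = (0.929731 − 1)×1000 = -70.269 per mil
δ_B = (0.01055882/0.01123700 − 1)×1000 = (0.939648 − 1)×1000 = -60.352 per mil
f_A = (δ_mix − δ_B)/(δ_A − δ_B) = (-61.74 − (-60.352))/(-70.269 − (-60.352))
f_A = -1.388 / -9.916 = 0.1399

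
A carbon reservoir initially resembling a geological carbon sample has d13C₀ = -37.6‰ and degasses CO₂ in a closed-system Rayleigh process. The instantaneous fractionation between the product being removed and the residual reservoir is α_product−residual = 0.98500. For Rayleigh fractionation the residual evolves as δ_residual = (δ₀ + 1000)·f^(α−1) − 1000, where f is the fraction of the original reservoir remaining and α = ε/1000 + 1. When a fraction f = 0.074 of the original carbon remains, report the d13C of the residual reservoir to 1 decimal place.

Rayleigh residual: δ_res = (δ₀ + 1000)·f^(α−1) − 1000
α − 1 = -0.01500
f^(α−1) = 0.074^(-0.01500) = 1.039828
δ_res = (-37.6 + 1000) × 1.039828 − 1000 = 1000.731 − 1000 = 0.73‰

0.7‰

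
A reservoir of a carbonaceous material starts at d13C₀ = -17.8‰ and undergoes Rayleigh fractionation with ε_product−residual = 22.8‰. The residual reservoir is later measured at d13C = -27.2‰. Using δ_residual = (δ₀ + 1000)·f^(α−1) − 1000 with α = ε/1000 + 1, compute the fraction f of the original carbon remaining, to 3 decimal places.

α − 1 = ε/1000 = 0.0228
(δ_res + 1000)/(δ₀ + 1000) = (-27.2 + 1000)/(-17.8 + 1000) = 972.8/982.2 = 0.990430
f = 0.990430^(1/0.0228) = exp(ln(0.990430)/0.0228) = exp(-0.00962/0.0228)
f = exp(-0.4218) = 0.6559

0.656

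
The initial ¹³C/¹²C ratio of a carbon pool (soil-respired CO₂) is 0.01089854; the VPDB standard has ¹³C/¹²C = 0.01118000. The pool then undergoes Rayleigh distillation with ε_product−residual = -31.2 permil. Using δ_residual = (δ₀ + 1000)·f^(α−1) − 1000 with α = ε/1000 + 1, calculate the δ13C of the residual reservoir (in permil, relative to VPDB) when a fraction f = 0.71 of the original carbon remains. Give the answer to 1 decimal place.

δ₀ = (0.01089854/0.01118000 − 1)×1000 = (0.974825 − 1)×1000 = -25.175 permil
α − 1 = ε/1000 = -0.0312
f^(α−1) = 0.71^(-0.0312) = 1.010743
δ_res = (-25.175 + 1000) × 1.010743 − 1000 = 985.297 − 1000 = -14.70 permil

-14.7 permil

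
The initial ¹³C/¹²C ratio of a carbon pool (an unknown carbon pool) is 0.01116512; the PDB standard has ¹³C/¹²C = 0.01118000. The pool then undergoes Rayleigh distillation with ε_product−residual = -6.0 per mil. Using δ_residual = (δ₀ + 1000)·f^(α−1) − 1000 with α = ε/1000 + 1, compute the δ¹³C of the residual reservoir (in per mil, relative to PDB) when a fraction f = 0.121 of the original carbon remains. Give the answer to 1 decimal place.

11.4 per mil

δ₀ = (0.01116512/0.01118000 − 1)×1000 = (0.998669 − 1)×1000 = -1.331 per mil
α − 1 = ε/1000 = -0.0060
f^(α−1) = 0.121^(-0.0060) = 1.012752
δ_res = (-1.331 + 1000) × 1.012752 − 1000 = 1011.404 − 1000 = 11.40 per mil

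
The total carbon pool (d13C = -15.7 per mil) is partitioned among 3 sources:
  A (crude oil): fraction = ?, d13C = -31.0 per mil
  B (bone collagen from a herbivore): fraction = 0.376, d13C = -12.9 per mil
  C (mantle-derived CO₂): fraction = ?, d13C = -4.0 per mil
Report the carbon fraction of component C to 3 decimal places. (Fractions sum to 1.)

0.315

Let f_C and f_A be the unknown fractions; fractions sum to 1 so f_C + f_A = 0.624.
Mass balance: Σ fᵢ·δᵢ = δ_bulk ⇒ f_C·(-4.0) + f_A·(-31.0) = -15.7 − (-4.850) = -10.850
Substitute f_A = 0.624 − f_C:
f_C·(-4.0 − -31.0) = -10.850 − 0.624×(-31.0) = 8.494
f_C = 8.494 / 27.0 = 0.3146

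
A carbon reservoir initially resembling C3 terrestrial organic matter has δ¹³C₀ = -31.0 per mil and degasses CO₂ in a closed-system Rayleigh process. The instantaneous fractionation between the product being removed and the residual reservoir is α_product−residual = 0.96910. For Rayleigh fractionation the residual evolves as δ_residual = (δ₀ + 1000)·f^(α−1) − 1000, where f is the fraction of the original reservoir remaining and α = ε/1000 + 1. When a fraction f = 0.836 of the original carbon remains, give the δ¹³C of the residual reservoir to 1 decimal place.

Rayleigh residual: δ_res = (δ₀ + 1000)·f^(α−1) − 1000
α − 1 = -0.03090
f^(α−1) = 0.836^(-0.03090) = 1.005550
δ_res = (-31.0 + 1000) × 1.005550 − 1000 = 974.378 − 1000 = -25.62 per mil

-25.6 per mil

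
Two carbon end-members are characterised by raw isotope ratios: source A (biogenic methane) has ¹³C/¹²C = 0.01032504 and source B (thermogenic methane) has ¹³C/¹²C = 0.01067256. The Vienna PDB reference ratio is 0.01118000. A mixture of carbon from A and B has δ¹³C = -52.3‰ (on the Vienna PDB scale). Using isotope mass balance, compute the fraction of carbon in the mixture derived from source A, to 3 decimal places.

δ_A = (0.01032504/0.01118000 − 1)×1000 = (0.923528 − 1)×1000 = -76.472‰
δ_B = (0.01067256/0.01118000 − 1)×1000 = (0.954612 − 1)×1000 = -45.388‰
f_A = (δ_mix − δ_B)/(δ_A − δ_B) = (-52.3 − (-45.388))/(-76.472 − (-45.388))
f_A = -6.912 / -31.084 = 0.2224

0.222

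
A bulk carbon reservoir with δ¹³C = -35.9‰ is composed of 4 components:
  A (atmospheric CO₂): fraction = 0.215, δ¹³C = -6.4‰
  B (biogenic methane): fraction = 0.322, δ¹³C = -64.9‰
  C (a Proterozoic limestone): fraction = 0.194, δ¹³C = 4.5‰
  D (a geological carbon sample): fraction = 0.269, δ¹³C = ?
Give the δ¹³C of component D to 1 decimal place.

Isotope mass balance: δ_bulk = Σ fᵢ·δᵢ.
-35.9 = 0.215×(-6.4) + 0.322×(-64.9) + 0.194×(4.5) + 0.269×δ_D
0.269·δ_D = -35.9 − (-21.401) = -14.499
δ_D = -14.499 / 0.269 = -53.90‰

-53.9‰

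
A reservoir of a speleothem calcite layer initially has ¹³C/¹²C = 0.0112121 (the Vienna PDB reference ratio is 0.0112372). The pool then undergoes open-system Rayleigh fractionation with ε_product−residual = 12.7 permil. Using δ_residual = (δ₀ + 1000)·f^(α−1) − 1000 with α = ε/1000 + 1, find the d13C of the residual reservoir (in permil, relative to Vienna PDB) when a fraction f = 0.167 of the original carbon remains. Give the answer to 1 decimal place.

δ₀ = (0.0112121/0.0112372 − 1)×1000 = (0.997766 − 1)×1000 = -2.234 permil
α − 1 = ε/1000 = 0.0127
f^(α−1) = 0.167^(0.0127) = 0.977526
δ_res = (-2.234 + 1000) × 0.977526 − 1000 = 975.343 − 1000 = -24.66 permil

-24.7 permil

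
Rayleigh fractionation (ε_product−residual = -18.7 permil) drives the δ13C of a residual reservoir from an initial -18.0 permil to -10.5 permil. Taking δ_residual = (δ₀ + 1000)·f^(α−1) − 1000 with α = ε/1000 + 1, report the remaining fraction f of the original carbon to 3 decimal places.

0.666

α − 1 = ε/1000 = -0.0187
(δ_res + 1000)/(δ₀ + 1000) = (-10.5 + 1000)/(-18.0 + 1000) = 989.5/982.0 = 1.007637
f = 1.007637^(1/-0.0187) = exp(ln(1.007637)/-0.0187) = exp(0.00761/-0.0187)
f = exp(-0.4069) = 0.6657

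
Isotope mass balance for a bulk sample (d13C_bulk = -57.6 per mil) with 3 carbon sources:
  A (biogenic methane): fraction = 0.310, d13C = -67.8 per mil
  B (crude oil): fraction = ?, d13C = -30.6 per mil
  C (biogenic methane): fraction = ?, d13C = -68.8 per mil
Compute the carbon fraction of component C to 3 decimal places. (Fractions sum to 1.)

Let f_C and f_B be the unknown fractions; fractions sum to 1 so f_C + f_B = 0.690.
Mass balance: Σ fᵢ·δᵢ = δ_bulk ⇒ f_C·(-68.8) + f_B·(-30.6) = -57.6 − (-21.018) = -36.582
Substitute f_B = 0.690 − f_C:
f_C·(-68.8 − -30.6) = -36.582 − 0.690×(-30.6) = -15.468
f_C = -15.468 / -38.2 = 0.4049

0.405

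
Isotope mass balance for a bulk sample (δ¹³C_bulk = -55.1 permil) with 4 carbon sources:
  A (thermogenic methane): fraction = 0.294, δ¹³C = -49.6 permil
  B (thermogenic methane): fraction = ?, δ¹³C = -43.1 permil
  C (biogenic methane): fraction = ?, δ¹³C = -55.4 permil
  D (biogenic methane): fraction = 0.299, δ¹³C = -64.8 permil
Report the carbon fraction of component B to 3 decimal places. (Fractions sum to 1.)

Let f_B and f_C be the unknown fractions; fractions sum to 1 so f_B + f_C = 0.407.
Mass balance: Σ fᵢ·δᵢ = δ_bulk ⇒ f_B·(-43.1) + f_C·(-55.4) = -55.1 − (-33.958) = -21.142
Substitute f_C = 0.407 − f_B:
f_B·(-43.1 − -55.4) = -21.142 − 0.407×(-55.4) = 1.405
f_B = 1.405 / 12.3 = 0.1143

0.114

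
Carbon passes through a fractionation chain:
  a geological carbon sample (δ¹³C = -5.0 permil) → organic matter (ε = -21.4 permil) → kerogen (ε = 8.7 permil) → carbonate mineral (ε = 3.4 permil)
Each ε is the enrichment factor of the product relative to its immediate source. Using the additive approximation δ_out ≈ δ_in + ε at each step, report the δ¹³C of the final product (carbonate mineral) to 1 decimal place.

step 1: δ ≈ -5.0 + (-21.4) = -26.4 permil
step 2: δ ≈ -26.4 + (8.7) = -17.7 permil
step 3: δ ≈ -17.7 + (3.4) = -14.3 permil

-14.3 permil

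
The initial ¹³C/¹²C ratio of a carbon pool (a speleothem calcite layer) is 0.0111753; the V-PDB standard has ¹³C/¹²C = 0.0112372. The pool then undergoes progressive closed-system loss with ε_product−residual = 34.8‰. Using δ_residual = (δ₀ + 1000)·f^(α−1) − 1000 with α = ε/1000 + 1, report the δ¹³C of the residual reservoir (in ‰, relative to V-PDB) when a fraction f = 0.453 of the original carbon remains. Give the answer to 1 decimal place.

-32.5‰

δ₀ = (0.0111753/0.0112372 − 1)×1000 = (0.994492 − 1)×1000 = -5.508‰
α − 1 = ε/1000 = 0.0348
f^(α−1) = 0.453^(0.0348) = 0.972819
δ_res = (-5.508 + 1000) × 0.972819 − 1000 = 967.461 − 1000 = -32.54‰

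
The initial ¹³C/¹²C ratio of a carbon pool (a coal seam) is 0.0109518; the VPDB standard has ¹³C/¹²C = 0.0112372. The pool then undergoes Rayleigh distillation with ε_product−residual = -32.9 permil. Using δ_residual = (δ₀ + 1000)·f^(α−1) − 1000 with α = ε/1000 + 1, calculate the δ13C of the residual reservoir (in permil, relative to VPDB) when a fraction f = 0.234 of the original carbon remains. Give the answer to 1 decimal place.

22.3 permil

δ₀ = (0.0109518/0.0112372 − 1)×1000 = (0.974602 − 1)×1000 = -25.398 permil
α − 1 = ε/1000 = -0.0329
f^(α−1) = 0.234^(-0.0329) = 1.048945
δ_res = (-25.398 + 1000) × 1.048945 − 1000 = 1022.304 − 1000 = 22.30 permil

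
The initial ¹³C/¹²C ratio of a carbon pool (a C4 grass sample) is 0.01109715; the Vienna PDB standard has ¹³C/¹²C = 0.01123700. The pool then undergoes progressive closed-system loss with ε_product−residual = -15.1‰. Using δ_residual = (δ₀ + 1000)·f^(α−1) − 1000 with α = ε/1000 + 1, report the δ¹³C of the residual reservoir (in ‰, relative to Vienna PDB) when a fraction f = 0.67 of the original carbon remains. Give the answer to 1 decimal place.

-6.5‰

δ₀ = (0.01109715/0.01123700 − 1)×1000 = (0.987555 − 1)×1000 = -12.445‰
α − 1 = ε/1000 = -0.0151
f^(α−1) = 0.67^(-0.0151) = 1.006066
δ_res = (-12.445 + 1000) × 1.006066 − 1000 = 993.545 − 1000 = -6.46‰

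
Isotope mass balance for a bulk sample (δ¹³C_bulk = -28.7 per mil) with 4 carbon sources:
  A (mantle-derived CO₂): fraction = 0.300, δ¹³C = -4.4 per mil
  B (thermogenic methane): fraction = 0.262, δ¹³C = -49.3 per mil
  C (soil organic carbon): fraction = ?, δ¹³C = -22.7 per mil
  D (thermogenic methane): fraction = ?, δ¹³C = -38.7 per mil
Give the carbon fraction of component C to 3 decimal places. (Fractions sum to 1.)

Let f_C and f_D be the unknown fractions; fractions sum to 1 so f_C + f_D = 0.438.
Mass balance: Σ fᵢ·δᵢ = δ_bulk ⇒ f_C·(-22.7) + f_D·(-38.7) = -28.7 − (-14.237) = -14.463
Substitute f_D = 0.438 − f_C:
f_C·(-22.7 − -38.7) = -14.463 − 0.438×(-38.7) = 2.487
f_C = 2.487 / 16.0 = 0.1555

0.155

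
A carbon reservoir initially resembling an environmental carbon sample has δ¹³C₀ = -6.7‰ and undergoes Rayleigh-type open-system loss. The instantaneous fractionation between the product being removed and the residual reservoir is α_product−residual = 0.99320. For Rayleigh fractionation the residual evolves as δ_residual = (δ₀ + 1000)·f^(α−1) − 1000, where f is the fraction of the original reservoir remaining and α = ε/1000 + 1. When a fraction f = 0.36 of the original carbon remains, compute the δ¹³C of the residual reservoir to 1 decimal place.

Rayleigh residual: δ_res = (δ₀ + 1000)·f^(α−1) − 1000
α − 1 = -0.00680
f^(α−1) = 0.36^(-0.00680) = 1.006971
δ_res = (-6.7 + 1000) × 1.006971 − 1000 = 1000.225 − 1000 = 0.22‰

0.2‰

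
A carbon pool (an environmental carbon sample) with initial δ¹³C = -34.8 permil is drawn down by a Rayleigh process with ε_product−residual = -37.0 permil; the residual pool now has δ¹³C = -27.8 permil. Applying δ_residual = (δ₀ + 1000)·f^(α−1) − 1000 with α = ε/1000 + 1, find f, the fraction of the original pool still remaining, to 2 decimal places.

α − 1 = ε/1000 = -0.0370
(δ_res + 1000)/(δ₀ + 1000) = (-27.8 + 1000)/(-34.8 + 1000) = 972.2/965.2 = 1.007252
f = 1.007252^(1/-0.0370) = exp(ln(1.007252)/-0.0370) = exp(0.00723/-0.0370)
f = exp(-0.1953) = 0.8226

0.82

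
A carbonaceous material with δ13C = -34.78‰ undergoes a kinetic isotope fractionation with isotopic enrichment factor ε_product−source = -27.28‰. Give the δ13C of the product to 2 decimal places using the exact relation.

Exactly, δ_product = (δ_source + 1000)·(ε/1000 + 1) − 1000.
δ_product = (-34.78 + 1000) × (-27.28/1000 + 1) − 1000
δ_product = -61.111‰

-61.11‰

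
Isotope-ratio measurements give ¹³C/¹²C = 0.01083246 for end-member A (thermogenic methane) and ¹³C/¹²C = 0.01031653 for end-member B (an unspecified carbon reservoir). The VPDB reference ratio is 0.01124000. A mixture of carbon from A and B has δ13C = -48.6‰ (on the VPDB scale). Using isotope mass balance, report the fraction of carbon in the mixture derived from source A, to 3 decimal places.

δ_A = (0.01083246/0.01124000 − 1)×1000 = (0.963742 − 1)×1000 = -36.258‰
δ_B = (0.01031653/0.01124000 − 1)×1000 = (0.917841 − 1)×1000 = -82.159‰
f_A = (δ_mix − δ_B)/(δ_A − δ_B) = (-48.6 − (-82.159))/(-36.258 − (-82.159))
f_A = 33.559 / 45.901 = 0.7311

0.731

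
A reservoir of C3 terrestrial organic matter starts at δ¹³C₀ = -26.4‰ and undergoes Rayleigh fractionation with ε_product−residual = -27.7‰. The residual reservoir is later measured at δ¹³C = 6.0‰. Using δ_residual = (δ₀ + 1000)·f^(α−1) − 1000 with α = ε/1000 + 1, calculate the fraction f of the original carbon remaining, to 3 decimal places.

α − 1 = ε/1000 = -0.0277
(δ_res + 1000)/(δ₀ + 1000) = (6.0 + 1000)/(-26.4 + 1000) = 1006.0/973.6 = 1.033279
f = 1.033279^(1/-0.0277) = exp(ln(1.033279)/-0.0277) = exp(0.03274/-0.0277)
f = exp(-1.1818) = 0.3067

0.307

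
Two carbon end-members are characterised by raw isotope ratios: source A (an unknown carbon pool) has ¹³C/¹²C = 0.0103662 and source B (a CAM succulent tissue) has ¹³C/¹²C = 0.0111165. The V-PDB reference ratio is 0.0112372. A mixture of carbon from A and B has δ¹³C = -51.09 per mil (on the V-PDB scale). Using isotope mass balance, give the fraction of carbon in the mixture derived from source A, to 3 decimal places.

δ_A = (0.0103662/0.0112372 − 1)×1000 = (0.922490 − 1)×1000 = -77.510 per mil
δ_B = (0.0111165/0.0112372 − 1)×1000 = (0.989259 − 1)×1000 = -10.741 per mil
f_A = (δ_mix − δ_B)/(δ_A − δ_B) = (-51.09 − (-10.741))/(-77.510 − (-10.741))
f_A = -40.349 / -66.769 = 0.6043

0.604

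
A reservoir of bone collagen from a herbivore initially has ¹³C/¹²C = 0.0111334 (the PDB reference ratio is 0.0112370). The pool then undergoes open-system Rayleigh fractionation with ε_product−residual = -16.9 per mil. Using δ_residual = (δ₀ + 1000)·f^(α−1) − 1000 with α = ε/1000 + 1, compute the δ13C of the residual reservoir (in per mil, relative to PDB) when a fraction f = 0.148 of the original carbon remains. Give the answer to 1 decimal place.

23.3 per mil

δ₀ = (0.0111334/0.0112370 − 1)×1000 = (0.990780 − 1)×1000 = -9.220 per mil
α − 1 = ε/1000 = -0.0169
f^(α−1) = 0.148^(-0.0169) = 1.032815
δ_res = (-9.220 + 1000) × 1.032815 − 1000 = 1023.293 − 1000 = 23.29 per mil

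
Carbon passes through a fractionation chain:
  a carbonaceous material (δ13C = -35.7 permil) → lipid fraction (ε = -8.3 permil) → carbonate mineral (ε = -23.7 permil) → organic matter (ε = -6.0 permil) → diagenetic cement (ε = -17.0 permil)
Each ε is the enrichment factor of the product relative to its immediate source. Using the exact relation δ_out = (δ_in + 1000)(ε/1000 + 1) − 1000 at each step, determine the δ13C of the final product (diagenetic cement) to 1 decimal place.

-87.7 permil

step 1: δ = (-35.70 + 1000)·(-8.3/1000 + 1) − 1000 = -43.70 permil
step 2: δ = (-43.70 + 1000)·(-23.7/1000 + 1) − 1000 = -66.37 permil
step 3: δ = (-66.37 + 1000)·(-6.0/1000 + 1) − 1000 = -71.97 permil
step 4: δ = (-71.97 + 1000)·(-17.0/1000 + 1) − 1000 = -87.75 permil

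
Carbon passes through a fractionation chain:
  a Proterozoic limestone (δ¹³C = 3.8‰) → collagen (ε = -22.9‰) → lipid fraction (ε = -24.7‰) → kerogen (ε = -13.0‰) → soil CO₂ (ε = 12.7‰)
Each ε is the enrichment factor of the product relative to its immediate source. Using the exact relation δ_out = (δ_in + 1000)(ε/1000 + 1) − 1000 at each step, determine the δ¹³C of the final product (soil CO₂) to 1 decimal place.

step 1: δ = (3.80 + 1000)·(-22.9/1000 + 1) − 1000 = -19.19‰
step 2: δ = (-19.19 + 1000)·(-24.7/1000 + 1) − 1000 = -43.41‰
step 3: δ = (-43.41 + 1000)·(-13.0/1000 + 1) − 1000 = -55.85‰
step 4: δ = (-55.85 + 1000)·(12.7/1000 + 1) − 1000 = -43.86‰

-43.9‰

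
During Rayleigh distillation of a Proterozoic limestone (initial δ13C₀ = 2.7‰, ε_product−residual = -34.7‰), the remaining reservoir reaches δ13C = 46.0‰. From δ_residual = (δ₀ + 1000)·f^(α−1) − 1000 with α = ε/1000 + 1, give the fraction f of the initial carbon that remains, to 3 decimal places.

0.296

α − 1 = ε/1000 = -0.0347
(δ_res + 1000)/(δ₀ + 1000) = (46.0 + 1000)/(2.7 + 1000) = 1046.0/1002.7 = 1.043183
f = 1.043183^(1/-0.0347) = exp(ln(1.043183)/-0.0347) = exp(0.04228/-0.0347)
f = exp(-1.2184) = 0.2957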